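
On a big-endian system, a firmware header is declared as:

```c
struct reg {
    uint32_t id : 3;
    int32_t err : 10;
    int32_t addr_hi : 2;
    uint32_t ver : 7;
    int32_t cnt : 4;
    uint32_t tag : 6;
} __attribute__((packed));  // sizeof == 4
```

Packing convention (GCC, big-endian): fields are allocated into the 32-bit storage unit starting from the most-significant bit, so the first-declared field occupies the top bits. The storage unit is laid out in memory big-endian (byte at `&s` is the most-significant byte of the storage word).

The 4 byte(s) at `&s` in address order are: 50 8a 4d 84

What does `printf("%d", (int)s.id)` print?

[0]=0x50 [1]=0x8a [2]=0x4d [3]=0x84 (big-endian) → word 0x508a4d84
id:3 @ bit 29 → (0x508a4d84>>29)&0x7 = 0x2  ←
err:10 @ bit 19 → (0x508a4d84>>19)&0x3ff = 0x211
addr_hi:2 @ bit 17 → (0x508a4d84>>17)&0x3 = 0x1
ver:7 @ bit 10 → (0x508a4d84>>10)&0x7f = 0x13
cnt:4 @ bit 6 → (0x508a4d84>>6)&0xf = 0x6
tag:6 @ bit 0 → (0x508a4d84>>0)&0x3f = 0x4

2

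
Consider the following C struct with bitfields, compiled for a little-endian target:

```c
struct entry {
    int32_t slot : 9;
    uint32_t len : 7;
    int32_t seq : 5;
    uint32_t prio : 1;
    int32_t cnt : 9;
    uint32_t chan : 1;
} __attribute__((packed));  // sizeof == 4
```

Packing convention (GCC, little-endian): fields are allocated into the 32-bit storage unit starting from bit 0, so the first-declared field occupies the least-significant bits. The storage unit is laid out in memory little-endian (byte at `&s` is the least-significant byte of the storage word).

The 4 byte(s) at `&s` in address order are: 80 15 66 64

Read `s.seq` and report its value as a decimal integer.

6

[0]=0x80 [1]=0x15 [2]=0x66 [3]=0x64 (little-endian) → word 0x64661580
slot:9 @ bit 0 → (0x64661580>>0)&0x1ff = 0x180
len:7 @ bit 9 → (0x64661580>>9)&0x7f = 0xa
seq:5 @ bit 16 → (0x64661580>>16)&0x1f = 0x6  ←
prio:1 @ bit 21 → (0x64661580>>21)&0x1 = 0x1
cnt:9 @ bit 22 → (0x64661580>>22)&0x1ff = 0x191
chan:1 @ bit 31 → (0x64661580>>31)&0x1 = 0x0
seq signed 5b, MSB=0: value = 6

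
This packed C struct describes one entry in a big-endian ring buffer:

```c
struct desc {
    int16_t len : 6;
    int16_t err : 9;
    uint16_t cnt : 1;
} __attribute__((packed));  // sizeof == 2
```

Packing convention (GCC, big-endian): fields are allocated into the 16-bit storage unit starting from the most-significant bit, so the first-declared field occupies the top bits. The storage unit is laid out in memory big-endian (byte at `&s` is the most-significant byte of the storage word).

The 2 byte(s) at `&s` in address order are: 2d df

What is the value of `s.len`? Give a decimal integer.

11

[0]=0x2d [1]=0xdf (big-endian) → word 0x2ddf
len:6 @ bit 10 → (0x2ddf>>10)&0x3f = 0xb  ←
err:9 @ bit 1 → (0x2ddf>>1)&0x1ff = 0xef
cnt:1 @ bit 0 → (0x2ddf>>0)&0x1 = 0x1
len signed 6b, MSB=0: value = 11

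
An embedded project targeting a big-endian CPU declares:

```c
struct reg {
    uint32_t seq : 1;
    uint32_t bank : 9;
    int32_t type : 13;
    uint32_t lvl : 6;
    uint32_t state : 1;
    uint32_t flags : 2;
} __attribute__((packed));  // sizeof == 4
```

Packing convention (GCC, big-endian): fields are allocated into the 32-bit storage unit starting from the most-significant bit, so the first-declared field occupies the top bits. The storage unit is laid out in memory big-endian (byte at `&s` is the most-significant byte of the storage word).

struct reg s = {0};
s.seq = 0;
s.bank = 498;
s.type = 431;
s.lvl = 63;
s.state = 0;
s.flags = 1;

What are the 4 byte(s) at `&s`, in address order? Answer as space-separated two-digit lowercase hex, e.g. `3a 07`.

7c 83 5f f9

[31+:1] seq=0 & 0x1 = 0x0; word=0x00000000
[22+:9] bank=498 & 0x1ff = 0x1f2; word=0x7c800000
[9+:13] type=431 & 0x1fff = 0x1af; word=0x7c835e00
[3+:6] lvl=63 & 0x3f = 0x3f; word=0x7c835ff8
[2+:1] state=0 & 0x1 = 0x0; word=0x7c835ff8
[0+:2] flags=1 & 0x3 = 0x1; word=0x7c835ff9
word = 0x7c835ff9 → big-endian bytes:
  [0]=0x7c  [1]=0x83  [2]=0x5f  [3]=0xf9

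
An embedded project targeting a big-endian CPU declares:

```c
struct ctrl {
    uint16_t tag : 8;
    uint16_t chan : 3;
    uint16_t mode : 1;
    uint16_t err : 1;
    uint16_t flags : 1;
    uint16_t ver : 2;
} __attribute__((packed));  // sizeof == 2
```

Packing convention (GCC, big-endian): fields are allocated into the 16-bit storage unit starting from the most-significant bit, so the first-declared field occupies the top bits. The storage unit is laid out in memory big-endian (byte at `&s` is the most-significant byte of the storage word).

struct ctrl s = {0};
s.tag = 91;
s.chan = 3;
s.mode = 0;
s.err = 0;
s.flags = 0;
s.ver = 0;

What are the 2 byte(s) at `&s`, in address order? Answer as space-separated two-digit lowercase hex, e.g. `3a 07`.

5b 60

tag:8 = 91 → 0x5b << 8 → word 0x5b00
chan:3 = 3 → 0x3 << 5 → word 0x5b60
mode:1 = 0 → 0x0 << 4 → word 0x5b60
err:1 = 0 → 0x0 << 3 → word 0x5b60
flags:1 = 0 → 0x0 << 2 → word 0x5b60
ver:2 = 0 → 0x0 << 0 → word 0x5b60
word = 0x5b60 → big-endian bytes:
  [0]=0x5b  [1]=0x60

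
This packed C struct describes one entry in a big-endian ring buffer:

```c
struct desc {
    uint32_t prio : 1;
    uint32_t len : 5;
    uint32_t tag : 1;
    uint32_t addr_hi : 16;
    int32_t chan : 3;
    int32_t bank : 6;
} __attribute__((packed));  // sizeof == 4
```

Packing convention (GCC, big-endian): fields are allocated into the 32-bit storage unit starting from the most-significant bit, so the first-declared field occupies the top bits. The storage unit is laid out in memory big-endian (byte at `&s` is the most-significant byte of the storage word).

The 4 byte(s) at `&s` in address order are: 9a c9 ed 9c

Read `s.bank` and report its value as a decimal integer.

28

[0]=0x9a [1]=0xc9 [2]=0xed [3]=0x9c (big-endian) → word 0x9ac9ed9c
prio [31+:1] = (word>>31) & 0x1 = 1
len [26+:5] = (word>>26) & 0x1f = 6
tag [25+:1] = (word>>25) & 0x1 = 1
addr_hi [9+:16] = (word>>9) & 0xffff = 25846
chan [6+:3] = (word>>6) & 0x7 = 6
bank [0+:6] = (word>>0) & 0x3f = 28  ←
bank signed 6b, MSB=0: value = 28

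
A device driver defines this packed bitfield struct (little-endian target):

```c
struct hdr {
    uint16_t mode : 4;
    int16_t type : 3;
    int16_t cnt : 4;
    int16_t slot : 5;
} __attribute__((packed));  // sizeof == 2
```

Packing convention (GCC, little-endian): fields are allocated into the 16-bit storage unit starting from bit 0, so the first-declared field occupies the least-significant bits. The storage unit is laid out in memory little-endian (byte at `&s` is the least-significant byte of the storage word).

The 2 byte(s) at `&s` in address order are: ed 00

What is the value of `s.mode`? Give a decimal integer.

13

[0]=0xed [1]=0x00 (little-endian) → word 0x00ed
mode [0+:4] = (word>>0) & 0xf = 13  ←
type [4+:3] = (word>>4) & 0x7 = 6
cnt [7+:4] = (word>>7) & 0xf = 1
slot [11+:5] = (word>>11) & 0x1f = 0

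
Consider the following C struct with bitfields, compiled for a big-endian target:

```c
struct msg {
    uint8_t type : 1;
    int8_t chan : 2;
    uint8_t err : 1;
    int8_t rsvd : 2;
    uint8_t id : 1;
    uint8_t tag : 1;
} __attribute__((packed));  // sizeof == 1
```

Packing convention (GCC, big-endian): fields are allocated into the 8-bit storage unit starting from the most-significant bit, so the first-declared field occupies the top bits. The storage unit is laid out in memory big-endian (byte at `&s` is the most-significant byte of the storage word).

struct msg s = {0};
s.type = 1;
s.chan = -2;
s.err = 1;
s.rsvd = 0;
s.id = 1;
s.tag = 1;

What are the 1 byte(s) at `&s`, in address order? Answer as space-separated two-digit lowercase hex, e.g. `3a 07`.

type:1 = 1 → 0x1 << 7 → word 0x80
chan:2 = -2 → 0x2 << 5 → word 0xc0
err:1 = 1 → 0x1 << 4 → word 0xd0
rsvd:2 = 0 → 0x0 << 2 → word 0xd0
id:1 = 1 → 0x1 << 1 → word 0xd2
tag:1 = 1 → 0x1 << 0 → word 0xd3
word = 0xd3 → big-endian bytes:
  [0]=0xd3

d3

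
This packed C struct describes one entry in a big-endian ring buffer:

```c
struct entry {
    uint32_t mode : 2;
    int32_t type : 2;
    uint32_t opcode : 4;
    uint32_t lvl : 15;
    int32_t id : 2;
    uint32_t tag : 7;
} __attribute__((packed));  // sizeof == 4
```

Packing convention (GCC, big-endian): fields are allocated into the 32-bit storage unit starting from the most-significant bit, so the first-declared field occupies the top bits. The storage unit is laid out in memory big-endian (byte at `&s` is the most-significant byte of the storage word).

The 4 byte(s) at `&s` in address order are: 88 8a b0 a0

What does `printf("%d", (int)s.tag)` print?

[0]=0x88 [1]=0x8a [2]=0xb0 [3]=0xa0 (big-endian) → word 0x888ab0a0
mode [30+:2] = (word>>30) & 0x3 = 2
type [28+:2] = (word>>28) & 0x3 = 0
opcode [24+:4] = (word>>24) & 0xf = 8
lvl [9+:15] = (word>>9) & 0x7fff = 17752
id [7+:2] = (word>>7) & 0x3 = 1
tag [0+:7] = (word>>0) & 0x7f = 32  ←

32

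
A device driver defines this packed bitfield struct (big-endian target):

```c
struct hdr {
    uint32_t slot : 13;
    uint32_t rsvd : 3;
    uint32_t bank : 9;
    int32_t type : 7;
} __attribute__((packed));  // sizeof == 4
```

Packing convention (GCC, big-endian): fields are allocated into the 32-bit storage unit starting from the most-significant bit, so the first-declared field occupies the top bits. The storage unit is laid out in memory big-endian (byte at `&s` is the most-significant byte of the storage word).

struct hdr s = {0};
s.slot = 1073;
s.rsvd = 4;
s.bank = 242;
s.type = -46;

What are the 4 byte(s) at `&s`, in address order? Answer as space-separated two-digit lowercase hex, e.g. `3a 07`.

21 8c 79 52

slot (13b) val=1073 bits=0x431 at bit 19: 0x21880000
rsvd (3b) val=4 bits=0x4 at bit 16: 0x218c0000
bank (9b) val=242 bits=0xf2 at bit 7: 0x218c7900
type (7b) val=-46 bits=0x52 at bit 0: 0x218c7952
word = 0x218c7952 → big-endian bytes:
  [0]=0x21  [1]=0x8c  [2]=0x79  [3]=0x52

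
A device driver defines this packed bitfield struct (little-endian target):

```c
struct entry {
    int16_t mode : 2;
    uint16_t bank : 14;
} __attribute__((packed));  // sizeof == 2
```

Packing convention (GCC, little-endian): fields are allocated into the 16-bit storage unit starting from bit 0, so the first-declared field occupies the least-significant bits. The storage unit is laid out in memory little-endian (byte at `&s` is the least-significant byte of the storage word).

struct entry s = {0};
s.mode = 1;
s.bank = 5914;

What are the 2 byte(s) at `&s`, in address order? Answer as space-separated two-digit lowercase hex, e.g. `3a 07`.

69 5c

mode:2 = 1 → 0x1 << 0 → word 0x0001
bank:14 = 5914 → 0x171a << 2 → word 0x5c69
word = 0x5c69 → little-endian bytes:
  [0]=0x69  [1]=0x5c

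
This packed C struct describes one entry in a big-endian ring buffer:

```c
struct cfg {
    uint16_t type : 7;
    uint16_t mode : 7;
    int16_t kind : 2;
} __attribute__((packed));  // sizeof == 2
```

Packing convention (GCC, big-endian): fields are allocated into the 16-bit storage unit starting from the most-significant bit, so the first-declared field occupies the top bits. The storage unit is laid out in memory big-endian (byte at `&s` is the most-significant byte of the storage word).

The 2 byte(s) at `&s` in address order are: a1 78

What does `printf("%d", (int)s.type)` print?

80

[0]=0xa1 [1]=0x78 (big-endian) → word 0xa178
type [9+:7] = (word>>9) & 0x7f = 80  ←
mode [2+:7] = (word>>2) & 0x7f = 94
kind [0+:2] = (word>>0) & 0x3 = 0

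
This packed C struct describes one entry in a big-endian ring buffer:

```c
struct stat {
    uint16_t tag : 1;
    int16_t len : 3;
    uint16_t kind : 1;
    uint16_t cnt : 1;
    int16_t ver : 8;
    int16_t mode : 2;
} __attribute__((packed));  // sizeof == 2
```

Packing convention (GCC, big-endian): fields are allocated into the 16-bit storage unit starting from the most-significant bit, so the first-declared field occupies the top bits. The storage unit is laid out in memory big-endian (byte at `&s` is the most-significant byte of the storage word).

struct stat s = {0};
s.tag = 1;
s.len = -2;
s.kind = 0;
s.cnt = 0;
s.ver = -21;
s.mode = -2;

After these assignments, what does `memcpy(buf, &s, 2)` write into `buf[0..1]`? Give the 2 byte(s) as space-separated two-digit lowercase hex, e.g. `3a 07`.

tag:1 = 1 → 0x1 << 15 → word 0x8000
len:3 = -2 → 0x6 << 12 → word 0xe000
kind:1 = 0 → 0x0 << 11 → word 0xe000
cnt:1 = 0 → 0x0 << 10 → word 0xe000
ver:8 = -21 → 0xeb << 2 → word 0xe3ac
mode:2 = -2 → 0x2 << 0 → word 0xe3ae
word = 0xe3ae → big-endian bytes:
  [0]=0xe3  [1]=0xae

e3 ae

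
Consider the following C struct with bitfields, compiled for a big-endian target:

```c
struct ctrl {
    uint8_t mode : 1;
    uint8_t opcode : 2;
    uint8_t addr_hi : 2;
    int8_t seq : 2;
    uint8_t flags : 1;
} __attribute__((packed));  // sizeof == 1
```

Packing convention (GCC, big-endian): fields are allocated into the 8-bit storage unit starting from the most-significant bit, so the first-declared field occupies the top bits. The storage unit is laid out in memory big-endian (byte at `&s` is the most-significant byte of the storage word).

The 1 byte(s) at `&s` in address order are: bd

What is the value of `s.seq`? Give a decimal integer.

[0]=0xbd (big-endian) → word 0xbd
mode [7+:1] = (word>>7) & 0x1 = 1
opcode [5+:2] = (word>>5) & 0x3 = 1
addr_hi [3+:2] = (word>>3) & 0x3 = 3
seq [1+:2] = (word>>1) & 0x3 = 2  ←
flags [0+:1] = (word>>0) & 0x1 = 1
seq signed 2b, MSB=1: 2 - 4 = -2

-2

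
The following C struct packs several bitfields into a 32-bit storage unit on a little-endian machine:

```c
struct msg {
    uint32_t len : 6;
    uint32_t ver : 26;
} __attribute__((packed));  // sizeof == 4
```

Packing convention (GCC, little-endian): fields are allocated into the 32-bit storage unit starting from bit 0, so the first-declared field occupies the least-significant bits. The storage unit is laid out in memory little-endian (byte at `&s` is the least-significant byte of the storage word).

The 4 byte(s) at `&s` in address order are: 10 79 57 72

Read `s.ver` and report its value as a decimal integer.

[0]=0x10 [1]=0x79 [2]=0x57 [3]=0x72 (little-endian) → word 0x72577910
len:6 @ bit 0 → (0x72577910>>0)&0x3f = 0x10
ver:26 @ bit 6 → (0x72577910>>6)&0x3ffffff = 0x1c95de4  ←

29973988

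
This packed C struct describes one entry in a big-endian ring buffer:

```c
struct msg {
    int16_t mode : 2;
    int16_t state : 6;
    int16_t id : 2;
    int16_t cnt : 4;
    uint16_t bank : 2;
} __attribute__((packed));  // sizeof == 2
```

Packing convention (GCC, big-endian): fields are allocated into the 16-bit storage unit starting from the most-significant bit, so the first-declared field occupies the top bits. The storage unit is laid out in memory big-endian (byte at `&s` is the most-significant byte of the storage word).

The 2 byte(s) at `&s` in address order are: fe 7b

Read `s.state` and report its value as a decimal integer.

[0]=0xfe [1]=0x7b (big-endian) → word 0xfe7b
mode [14+:2] = (word>>14) & 0x3 = 3
state [8+:6] = (word>>8) & 0x3f = 62  ←
id [6+:2] = (word>>6) & 0x3 = 1
cnt [2+:4] = (word>>2) & 0xf = 14
bank [0+:2] = (word>>0) & 0x3 = 3
state signed 6b, MSB=1: 62 - 64 = -2

-2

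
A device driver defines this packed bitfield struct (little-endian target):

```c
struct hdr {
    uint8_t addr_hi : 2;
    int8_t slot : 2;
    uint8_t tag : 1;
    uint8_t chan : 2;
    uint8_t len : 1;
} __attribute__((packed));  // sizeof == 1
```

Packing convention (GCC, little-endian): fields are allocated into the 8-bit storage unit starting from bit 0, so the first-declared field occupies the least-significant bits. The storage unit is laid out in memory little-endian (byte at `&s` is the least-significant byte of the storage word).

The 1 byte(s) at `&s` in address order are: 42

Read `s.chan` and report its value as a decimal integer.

[0]=0x42 (little-endian) → word 0x42
addr_hi:2 @ bit 0 → (0x42>>0)&0x3 = 0x2
slot:2 @ bit 2 → (0x42>>2)&0x3 = 0x0
tag:1 @ bit 4 → (0x42>>4)&0x1 = 0x0
chan:2 @ bit 5 → (0x42>>5)&0x3 = 0x2  ←
len:1 @ bit 7 → (0x42>>7)&0x1 = 0x0

2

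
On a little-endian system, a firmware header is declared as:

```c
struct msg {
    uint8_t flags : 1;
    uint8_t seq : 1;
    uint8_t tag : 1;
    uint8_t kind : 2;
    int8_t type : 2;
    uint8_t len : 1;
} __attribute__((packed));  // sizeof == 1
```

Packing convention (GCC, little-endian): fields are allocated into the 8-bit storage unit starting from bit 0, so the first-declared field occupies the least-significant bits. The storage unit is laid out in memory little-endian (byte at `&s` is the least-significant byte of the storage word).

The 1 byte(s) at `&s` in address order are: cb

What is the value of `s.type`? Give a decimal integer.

[0]=0xcb (little-endian) → word 0xcb
flags [0+:1] = (word>>0) & 0x1 = 1
seq [1+:1] = (word>>1) & 0x1 = 1
tag [2+:1] = (word>>2) & 0x1 = 0
kind [3+:2] = (word>>3) & 0x3 = 1
type [5+:2] = (word>>5) & 0x3 = 2  ←
len [7+:1] = (word>>7) & 0x1 = 1
type signed 2b, MSB=1: 2 - 4 = -2

-2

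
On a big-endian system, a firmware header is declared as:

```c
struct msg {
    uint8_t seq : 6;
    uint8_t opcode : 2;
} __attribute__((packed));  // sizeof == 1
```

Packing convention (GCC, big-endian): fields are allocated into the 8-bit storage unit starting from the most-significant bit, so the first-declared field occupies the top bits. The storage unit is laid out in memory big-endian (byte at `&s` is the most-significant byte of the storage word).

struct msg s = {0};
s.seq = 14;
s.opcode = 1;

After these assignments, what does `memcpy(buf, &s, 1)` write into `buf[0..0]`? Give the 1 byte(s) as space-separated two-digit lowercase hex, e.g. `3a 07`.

seq (6b) val=14 bits=0xe at bit 2: 0x38
opcode (2b) val=1 bits=0x1 at bit 0: 0x39
word = 0x39 → big-endian bytes:
  [0]=0x39

39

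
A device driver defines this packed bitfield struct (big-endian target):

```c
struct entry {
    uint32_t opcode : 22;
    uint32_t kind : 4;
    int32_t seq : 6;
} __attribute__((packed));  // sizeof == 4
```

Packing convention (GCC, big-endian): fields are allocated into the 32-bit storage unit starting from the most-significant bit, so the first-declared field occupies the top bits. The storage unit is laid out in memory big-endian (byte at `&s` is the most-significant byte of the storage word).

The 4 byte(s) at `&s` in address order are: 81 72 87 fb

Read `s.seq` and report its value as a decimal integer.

[0]=0x81 [1]=0x72 [2]=0x87 [3]=0xfb (big-endian) → word 0x817287fb
opcode [10+:22] = (word>>10) & 0x3fffff = 2120865
kind [6+:4] = (word>>6) & 0xf = 15
seq [0+:6] = (word>>0) & 0x3f = 59  ←
seq signed 6b, MSB=1: 59 - 64 = -5

-5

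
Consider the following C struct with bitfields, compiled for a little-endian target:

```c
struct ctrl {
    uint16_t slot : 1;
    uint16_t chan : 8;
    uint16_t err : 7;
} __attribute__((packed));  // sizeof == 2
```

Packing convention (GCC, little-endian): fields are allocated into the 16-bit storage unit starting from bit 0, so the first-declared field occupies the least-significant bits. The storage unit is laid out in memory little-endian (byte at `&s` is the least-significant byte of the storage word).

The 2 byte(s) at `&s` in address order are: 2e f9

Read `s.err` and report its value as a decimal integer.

124

[0]=0x2e [1]=0xf9 (little-endian) → word 0xf92e
slot [0+:1] = (word>>0) & 0x1 = 0
chan [1+:8] = (word>>1) & 0xff = 151
err [9+:7] = (word>>9) & 0x7f = 124  ←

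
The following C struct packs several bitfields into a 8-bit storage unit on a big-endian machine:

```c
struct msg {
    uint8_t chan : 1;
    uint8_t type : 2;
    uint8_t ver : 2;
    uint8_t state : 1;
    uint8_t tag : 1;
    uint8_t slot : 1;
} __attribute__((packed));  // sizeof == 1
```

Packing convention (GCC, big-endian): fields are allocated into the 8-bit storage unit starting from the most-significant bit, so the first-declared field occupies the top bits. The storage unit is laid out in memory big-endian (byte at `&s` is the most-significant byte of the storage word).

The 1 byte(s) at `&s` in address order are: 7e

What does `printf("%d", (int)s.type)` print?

3

[0]=0x7e (big-endian) → word 0x7e
chan [7+:1] = (word>>7) & 0x1 = 0
type [5+:2] = (word>>5) & 0x3 = 3  ←
ver [3+:2] = (word>>3) & 0x3 = 3
state [2+:1] = (word>>2) & 0x1 = 1
tag [1+:1] = (word>>1) & 0x1 = 1
slot [0+:1] = (word>>0) & 0x1 = 0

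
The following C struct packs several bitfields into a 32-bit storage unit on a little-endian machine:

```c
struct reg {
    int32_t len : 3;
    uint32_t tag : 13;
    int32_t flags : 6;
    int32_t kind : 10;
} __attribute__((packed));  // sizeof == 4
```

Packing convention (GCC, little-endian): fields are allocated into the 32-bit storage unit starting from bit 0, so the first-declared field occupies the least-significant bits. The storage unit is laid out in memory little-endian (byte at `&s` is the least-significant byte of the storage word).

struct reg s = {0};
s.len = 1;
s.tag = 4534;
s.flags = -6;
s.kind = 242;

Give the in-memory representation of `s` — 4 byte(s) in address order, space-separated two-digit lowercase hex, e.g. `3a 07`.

b1 8d ba 3c

len (3b) val=1 bits=0x1 at bit 0: 0x00000001
tag (13b) val=4534 bits=0x11b6 at bit 3: 0x00008db1
flags (6b) val=-6 bits=0x3a at bit 16: 0x003a8db1
kind (10b) val=242 bits=0xf2 at bit 22: 0x3cba8db1
word = 0x3cba8db1 → little-endian bytes:
  [0]=0xb1  [1]=0x8d  [2]=0xba  [3]=0x3c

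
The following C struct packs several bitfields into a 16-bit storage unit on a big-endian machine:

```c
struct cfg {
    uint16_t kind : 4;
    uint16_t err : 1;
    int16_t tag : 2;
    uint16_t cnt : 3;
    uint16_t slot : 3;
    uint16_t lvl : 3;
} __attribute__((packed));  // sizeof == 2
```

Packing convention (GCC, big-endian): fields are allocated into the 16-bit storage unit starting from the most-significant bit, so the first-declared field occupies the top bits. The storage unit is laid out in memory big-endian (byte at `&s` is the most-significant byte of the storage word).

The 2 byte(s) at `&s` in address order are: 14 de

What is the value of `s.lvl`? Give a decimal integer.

[0]=0x14 [1]=0xde (big-endian) → word 0x14de
kind [12+:4] = (word>>12) & 0xf = 1
err [11+:1] = (word>>11) & 0x1 = 0
tag [9+:2] = (word>>9) & 0x3 = 2
cnt [6+:3] = (word>>6) & 0x7 = 3
slot [3+:3] = (word>>3) & 0x7 = 3
lvl [0+:3] = (word>>0) & 0x7 = 6  ←

6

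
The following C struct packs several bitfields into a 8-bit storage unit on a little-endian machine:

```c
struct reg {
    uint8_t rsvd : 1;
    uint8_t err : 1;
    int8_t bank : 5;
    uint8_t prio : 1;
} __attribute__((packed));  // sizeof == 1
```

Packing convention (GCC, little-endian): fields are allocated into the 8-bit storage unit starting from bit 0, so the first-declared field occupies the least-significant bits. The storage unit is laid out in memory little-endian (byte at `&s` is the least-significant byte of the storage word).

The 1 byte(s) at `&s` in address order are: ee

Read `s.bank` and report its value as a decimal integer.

-5

[0]=0xee (little-endian) → word 0xee
rsvd:1 @ bit 0 → (0xee>>0)&0x1 = 0x0
err:1 @ bit 1 → (0xee>>1)&0x1 = 0x1
bank:5 @ bit 2 → (0xee>>2)&0x1f = 0x1b  ←
prio:1 @ bit 7 → (0xee>>7)&0x1 = 0x1
bank signed 5b, MSB=1: 27 - 32 = -5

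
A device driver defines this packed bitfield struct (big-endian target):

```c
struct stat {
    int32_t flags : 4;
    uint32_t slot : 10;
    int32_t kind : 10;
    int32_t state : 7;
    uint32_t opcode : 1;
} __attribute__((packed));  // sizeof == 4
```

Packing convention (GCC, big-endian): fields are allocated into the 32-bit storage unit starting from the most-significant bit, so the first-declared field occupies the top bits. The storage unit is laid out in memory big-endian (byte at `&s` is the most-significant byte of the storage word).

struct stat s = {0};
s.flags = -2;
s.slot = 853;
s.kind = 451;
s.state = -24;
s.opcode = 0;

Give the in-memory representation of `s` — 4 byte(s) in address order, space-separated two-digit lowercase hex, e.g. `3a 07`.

ed 55 c3 d0

[28+:4] flags=-2 & 0xf = 0xe; word=0xe0000000
[18+:10] slot=853 & 0x3ff = 0x355; word=0xed540000
[8+:10] kind=451 & 0x3ff = 0x1c3; word=0xed55c300
[1+:7] state=-24 & 0x7f = 0x68; word=0xed55c3d0
[0+:1] opcode=0 & 0x1 = 0x0; word=0xed55c3d0
word = 0xed55c3d0 → big-endian bytes:
  [0]=0xed  [1]=0x55  [2]=0xc3  [3]=0xd0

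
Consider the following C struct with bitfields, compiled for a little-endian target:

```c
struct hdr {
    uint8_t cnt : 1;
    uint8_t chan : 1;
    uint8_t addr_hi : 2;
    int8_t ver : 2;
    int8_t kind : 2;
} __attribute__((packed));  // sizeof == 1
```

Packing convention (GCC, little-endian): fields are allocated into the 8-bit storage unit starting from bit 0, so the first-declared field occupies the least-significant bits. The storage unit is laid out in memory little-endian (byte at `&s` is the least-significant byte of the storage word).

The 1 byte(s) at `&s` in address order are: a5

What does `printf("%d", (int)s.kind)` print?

-2

[0]=0xa5 (little-endian) → word 0xa5
cnt:1 @ bit 0 → (0xa5>>0)&0x1 = 0x1
chan:1 @ bit 1 → (0xa5>>1)&0x1 = 0x0
addr_hi:2 @ bit 2 → (0xa5>>2)&0x3 = 0x1
ver:2 @ bit 4 → (0xa5>>4)&0x3 = 0x2
kind:2 @ bit 6 → (0xa5>>6)&0x3 = 0x2  ←
kind signed 2b, MSB=1: 2 - 4 = -2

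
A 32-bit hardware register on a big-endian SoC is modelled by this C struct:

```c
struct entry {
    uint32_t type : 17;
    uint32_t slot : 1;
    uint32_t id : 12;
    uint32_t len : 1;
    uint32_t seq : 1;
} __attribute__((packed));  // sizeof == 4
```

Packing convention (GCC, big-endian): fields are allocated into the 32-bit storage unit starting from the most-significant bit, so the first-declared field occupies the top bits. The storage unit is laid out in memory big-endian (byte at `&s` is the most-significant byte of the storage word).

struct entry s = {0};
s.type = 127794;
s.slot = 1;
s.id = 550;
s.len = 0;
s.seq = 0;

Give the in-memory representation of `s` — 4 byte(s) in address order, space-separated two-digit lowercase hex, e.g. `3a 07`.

[15+:17] type=127794 & 0x1ffff = 0x1f332; word=0xf9990000
[14+:1] slot=1 & 0x1 = 0x1; word=0xf9994000
[2+:12] id=550 & 0xfff = 0x226; word=0xf9994898
[1+:1] len=0 & 0x1 = 0x0; word=0xf9994898
[0+:1] seq=0 & 0x1 = 0x0; word=0xf9994898
word = 0xf9994898 → big-endian bytes:
  [0]=0xf9  [1]=0x99  [2]=0x48  [3]=0x98

f9 99 48 98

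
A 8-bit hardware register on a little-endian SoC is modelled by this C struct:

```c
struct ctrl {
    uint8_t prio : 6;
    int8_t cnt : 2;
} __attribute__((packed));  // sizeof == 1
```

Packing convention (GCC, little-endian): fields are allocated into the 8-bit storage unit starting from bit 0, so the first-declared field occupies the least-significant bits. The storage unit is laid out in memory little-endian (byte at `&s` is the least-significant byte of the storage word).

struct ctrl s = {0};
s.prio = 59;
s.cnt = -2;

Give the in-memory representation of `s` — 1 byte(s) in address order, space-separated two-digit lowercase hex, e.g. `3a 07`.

[0+:6] prio=59 & 0x3f = 0x3b; word=0x3b
[6+:2] cnt=-2 & 0x3 = 0x2; word=0xbb
word = 0xbb → little-endian bytes:
  [0]=0xbb

bb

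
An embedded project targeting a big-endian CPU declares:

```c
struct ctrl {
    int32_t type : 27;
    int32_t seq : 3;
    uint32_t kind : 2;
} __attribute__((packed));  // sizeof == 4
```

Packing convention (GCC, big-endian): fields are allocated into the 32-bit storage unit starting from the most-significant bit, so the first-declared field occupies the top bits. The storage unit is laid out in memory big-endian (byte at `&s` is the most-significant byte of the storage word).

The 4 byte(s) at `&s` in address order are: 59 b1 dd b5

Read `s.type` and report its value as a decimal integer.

[0]=0x59 [1]=0xb1 [2]=0xdd [3]=0xb5 (big-endian) → word 0x59b1ddb5
type:27 @ bit 5 → (0x59b1ddb5>>5)&0x7ffffff = 0x2cd8eed  ←
seq:3 @ bit 2 → (0x59b1ddb5>>2)&0x7 = 0x5
kind:2 @ bit 0 → (0x59b1ddb5>>0)&0x3 = 0x1
type signed 27b, MSB=0: value = 47025901

47025901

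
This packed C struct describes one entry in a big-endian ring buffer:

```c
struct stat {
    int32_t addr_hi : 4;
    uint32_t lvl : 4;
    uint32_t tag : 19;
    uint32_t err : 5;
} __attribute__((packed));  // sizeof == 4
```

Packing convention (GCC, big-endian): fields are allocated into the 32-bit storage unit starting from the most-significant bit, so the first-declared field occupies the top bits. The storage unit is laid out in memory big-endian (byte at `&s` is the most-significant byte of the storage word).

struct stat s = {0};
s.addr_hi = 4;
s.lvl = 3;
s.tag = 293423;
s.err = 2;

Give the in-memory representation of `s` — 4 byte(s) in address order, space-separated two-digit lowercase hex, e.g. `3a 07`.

addr_hi:4 = 4 → 0x4 << 28 → word 0x40000000
lvl:4 = 3 → 0x3 << 24 → word 0x43000000
tag:19 = 293423 → 0x47a2f << 5 → word 0x438f45e0
err:5 = 2 → 0x2 << 0 → word 0x438f45e2
word = 0x438f45e2 → big-endian bytes:
  [0]=0x43  [1]=0x8f  [2]=0x45  [3]=0xe2

43 8f 45 e2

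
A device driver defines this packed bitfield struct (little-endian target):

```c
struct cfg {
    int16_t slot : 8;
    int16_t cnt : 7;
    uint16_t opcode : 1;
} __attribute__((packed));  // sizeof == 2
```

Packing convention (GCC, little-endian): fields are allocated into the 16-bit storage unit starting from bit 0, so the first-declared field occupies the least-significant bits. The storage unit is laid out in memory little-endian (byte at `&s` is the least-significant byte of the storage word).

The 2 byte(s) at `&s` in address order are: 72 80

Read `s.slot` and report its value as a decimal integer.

[0]=0x72 [1]=0x80 (little-endian) → word 0x8072
slot [0+:8] = (word>>0) & 0xff = 114  ←
cnt [8+:7] = (word>>8) & 0x7f = 0
opcode [15+:1] = (word>>15) & 0x1 = 1
slot signed 8b, MSB=0: value = 114

114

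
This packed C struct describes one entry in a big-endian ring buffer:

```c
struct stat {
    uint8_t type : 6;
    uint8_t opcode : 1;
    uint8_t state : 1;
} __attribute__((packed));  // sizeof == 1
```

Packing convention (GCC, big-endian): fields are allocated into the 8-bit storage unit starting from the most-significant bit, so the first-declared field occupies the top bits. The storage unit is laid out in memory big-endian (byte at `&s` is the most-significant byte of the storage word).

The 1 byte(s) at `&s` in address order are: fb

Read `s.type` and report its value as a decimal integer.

[0]=0xfb (big-endian) → word 0xfb
type [2+:6] = (word>>2) & 0x3f = 62  ←
opcode [1+:1] = (word>>1) & 0x1 = 1
state [0+:1] = (word>>0) & 0x1 = 1

62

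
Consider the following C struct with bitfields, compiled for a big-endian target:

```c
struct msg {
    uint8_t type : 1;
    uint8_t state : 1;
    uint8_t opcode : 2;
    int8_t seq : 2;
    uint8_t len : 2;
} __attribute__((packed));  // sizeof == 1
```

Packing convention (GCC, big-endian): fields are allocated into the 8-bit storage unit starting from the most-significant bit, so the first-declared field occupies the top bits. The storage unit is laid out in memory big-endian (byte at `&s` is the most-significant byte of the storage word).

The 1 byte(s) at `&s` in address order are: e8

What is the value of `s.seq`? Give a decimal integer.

[0]=0xe8 (big-endian) → word 0xe8
type:1 @ bit 7 → (0xe8>>7)&0x1 = 0x1
state:1 @ bit 6 → (0xe8>>6)&0x1 = 0x1
opcode:2 @ bit 4 → (0xe8>>4)&0x3 = 0x2
seq:2 @ bit 2 → (0xe8>>2)&0x3 = 0x2  ←
len:2 @ bit 0 → (0xe8>>0)&0x3 = 0x0
seq signed 2b, MSB=1: 2 - 4 = -2

-2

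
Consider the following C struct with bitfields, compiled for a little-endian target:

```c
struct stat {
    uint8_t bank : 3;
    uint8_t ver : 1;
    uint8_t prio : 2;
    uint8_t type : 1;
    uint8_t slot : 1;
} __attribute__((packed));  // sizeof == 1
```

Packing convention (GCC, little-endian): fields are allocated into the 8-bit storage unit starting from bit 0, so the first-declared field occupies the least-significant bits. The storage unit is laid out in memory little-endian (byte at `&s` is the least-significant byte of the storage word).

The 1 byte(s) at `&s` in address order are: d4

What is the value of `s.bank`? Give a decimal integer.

[0]=0xd4 (little-endian) → word 0xd4
bank:3 @ bit 0 → (0xd4>>0)&0x7 = 0x4  ←
ver:1 @ bit 3 → (0xd4>>3)&0x1 = 0x0
prio:2 @ bit 4 → (0xd4>>4)&0x3 = 0x1
type:1 @ bit 6 → (0xd4>>6)&0x1 = 0x1
slot:1 @ bit 7 → (0xd4>>7)&0x1 = 0x1

4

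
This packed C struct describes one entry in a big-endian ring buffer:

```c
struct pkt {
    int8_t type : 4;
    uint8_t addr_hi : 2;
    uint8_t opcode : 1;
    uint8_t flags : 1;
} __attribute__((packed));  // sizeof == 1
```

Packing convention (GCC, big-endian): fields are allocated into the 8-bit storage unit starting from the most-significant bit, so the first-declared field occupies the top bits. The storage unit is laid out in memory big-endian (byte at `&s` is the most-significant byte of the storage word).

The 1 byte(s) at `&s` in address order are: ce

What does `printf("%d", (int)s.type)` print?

-4

[0]=0xce (big-endian) → word 0xce
type:4 @ bit 4 → (0xce>>4)&0xf = 0xc  ←
addr_hi:2 @ bit 2 → (0xce>>2)&0x3 = 0x3
opcode:1 @ bit 1 → (0xce>>1)&0x1 = 0x1
flags:1 @ bit 0 → (0xce>>0)&0x1 = 0x0
type signed 4b, MSB=1: 12 - 16 = -4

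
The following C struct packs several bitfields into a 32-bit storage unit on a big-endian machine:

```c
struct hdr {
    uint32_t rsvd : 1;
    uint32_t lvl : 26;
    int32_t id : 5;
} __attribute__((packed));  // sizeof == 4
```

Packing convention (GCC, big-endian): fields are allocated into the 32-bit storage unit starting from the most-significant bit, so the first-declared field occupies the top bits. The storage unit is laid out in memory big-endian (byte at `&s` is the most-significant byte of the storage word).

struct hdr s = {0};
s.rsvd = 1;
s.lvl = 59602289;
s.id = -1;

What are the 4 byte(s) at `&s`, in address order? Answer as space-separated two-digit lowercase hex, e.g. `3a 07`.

[31+:1] rsvd=1 & 0x1 = 0x1; word=0x80000000
[5+:26] lvl=59602289 & 0x3ffffff = 0x38d7571; word=0xf1aeae20
[0+:5] id=-1 & 0x1f = 0x1f; word=0xf1aeae3f
word = 0xf1aeae3f → big-endian bytes:
  [0]=0xf1  [1]=0xae  [2]=0xae  [3]=0x3f

f1 ae ae 3f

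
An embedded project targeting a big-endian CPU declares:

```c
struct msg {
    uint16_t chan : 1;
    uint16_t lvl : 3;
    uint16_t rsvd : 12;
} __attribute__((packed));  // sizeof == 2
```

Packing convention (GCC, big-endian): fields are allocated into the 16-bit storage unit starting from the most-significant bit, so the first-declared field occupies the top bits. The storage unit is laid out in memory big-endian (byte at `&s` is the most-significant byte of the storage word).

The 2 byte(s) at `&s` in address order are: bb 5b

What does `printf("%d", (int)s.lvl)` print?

[0]=0xbb [1]=0x5b (big-endian) → word 0xbb5b
chan [15+:1] = (word>>15) & 0x1 = 1
lvl [12+:3] = (word>>12) & 0x7 = 3  ←
rsvd [0+:12] = (word>>0) & 0xfff = 2907

3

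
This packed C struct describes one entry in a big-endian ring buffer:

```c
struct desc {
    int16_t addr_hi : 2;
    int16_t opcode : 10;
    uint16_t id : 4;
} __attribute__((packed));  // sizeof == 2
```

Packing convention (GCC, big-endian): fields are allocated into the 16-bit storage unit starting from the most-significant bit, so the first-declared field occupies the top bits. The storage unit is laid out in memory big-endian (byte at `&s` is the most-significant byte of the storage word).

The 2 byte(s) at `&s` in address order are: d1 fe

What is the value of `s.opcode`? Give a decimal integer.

[0]=0xd1 [1]=0xfe (big-endian) → word 0xd1fe
addr_hi:2 @ bit 14 → (0xd1fe>>14)&0x3 = 0x3
opcode:10 @ bit 4 → (0xd1fe>>4)&0x3ff = 0x11f  ←
id:4 @ bit 0 → (0xd1fe>>0)&0xf = 0xe
opcode signed 10b, MSB=0: value = 287

287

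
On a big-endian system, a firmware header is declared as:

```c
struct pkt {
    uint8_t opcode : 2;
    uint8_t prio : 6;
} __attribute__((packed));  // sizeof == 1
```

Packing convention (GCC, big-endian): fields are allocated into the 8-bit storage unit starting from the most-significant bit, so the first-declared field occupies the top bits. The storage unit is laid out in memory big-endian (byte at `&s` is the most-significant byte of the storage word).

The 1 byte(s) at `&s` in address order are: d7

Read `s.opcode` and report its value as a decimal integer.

[0]=0xd7 (big-endian) → word 0xd7
opcode [6+:2] = (word>>6) & 0x3 = 3  ←
prio [0+:6] = (word>>0) & 0x3f = 23

3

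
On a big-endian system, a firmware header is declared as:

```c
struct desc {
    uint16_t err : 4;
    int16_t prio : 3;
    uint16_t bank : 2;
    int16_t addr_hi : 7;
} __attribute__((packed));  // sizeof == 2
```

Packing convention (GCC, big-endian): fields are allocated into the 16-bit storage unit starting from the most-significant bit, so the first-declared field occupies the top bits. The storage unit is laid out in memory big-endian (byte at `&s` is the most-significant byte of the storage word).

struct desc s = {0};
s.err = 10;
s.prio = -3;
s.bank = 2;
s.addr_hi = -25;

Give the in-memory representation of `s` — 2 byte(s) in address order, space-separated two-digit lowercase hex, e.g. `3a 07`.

ab 67

err (4b) val=10 bits=0xa at bit 12: 0xa000
prio (3b) val=-3 bits=0x5 at bit 9: 0xaa00
bank (2b) val=2 bits=0x2 at bit 7: 0xab00
addr_hi (7b) val=-25 bits=0x67 at bit 0: 0xab67
word = 0xab67 → big-endian bytes:
  [0]=0xab  [1]=0x67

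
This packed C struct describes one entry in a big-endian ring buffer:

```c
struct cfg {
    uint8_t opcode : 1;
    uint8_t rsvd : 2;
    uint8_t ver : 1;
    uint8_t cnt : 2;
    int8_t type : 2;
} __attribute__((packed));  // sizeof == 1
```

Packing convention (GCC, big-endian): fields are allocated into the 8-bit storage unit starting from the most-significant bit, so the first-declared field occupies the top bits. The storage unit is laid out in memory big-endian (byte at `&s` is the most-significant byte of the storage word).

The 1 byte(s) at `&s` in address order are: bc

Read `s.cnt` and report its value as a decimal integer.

3

[0]=0xbc (big-endian) → word 0xbc
opcode:1 @ bit 7 → (0xbc>>7)&0x1 = 0x1
rsvd:2 @ bit 5 → (0xbc>>5)&0x3 = 0x1
ver:1 @ bit 4 → (0xbc>>4)&0x1 = 0x1
cnt:2 @ bit 2 → (0xbc>>2)&0x3 = 0x3  ←
type:2 @ bit 0 → (0xbc>>0)&0x3 = 0x0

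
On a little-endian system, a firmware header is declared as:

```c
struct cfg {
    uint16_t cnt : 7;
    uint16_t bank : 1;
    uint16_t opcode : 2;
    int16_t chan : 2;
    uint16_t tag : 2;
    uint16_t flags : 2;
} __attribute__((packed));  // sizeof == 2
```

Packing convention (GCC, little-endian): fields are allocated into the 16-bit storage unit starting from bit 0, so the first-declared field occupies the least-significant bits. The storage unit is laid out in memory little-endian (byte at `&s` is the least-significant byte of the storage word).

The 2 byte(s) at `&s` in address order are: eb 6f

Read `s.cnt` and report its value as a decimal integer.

107

[0]=0xeb [1]=0x6f (little-endian) → word 0x6feb
cnt [0+:7] = (word>>0) & 0x7f = 107  ←
bank [7+:1] = (word>>7) & 0x1 = 1
opcode [8+:2] = (word>>8) & 0x3 = 3
chan [10+:2] = (word>>10) & 0x3 = 3
tag [12+:2] = (word>>12) & 0x3 = 2
flags [14+:2] = (word>>14) & 0x3 = 1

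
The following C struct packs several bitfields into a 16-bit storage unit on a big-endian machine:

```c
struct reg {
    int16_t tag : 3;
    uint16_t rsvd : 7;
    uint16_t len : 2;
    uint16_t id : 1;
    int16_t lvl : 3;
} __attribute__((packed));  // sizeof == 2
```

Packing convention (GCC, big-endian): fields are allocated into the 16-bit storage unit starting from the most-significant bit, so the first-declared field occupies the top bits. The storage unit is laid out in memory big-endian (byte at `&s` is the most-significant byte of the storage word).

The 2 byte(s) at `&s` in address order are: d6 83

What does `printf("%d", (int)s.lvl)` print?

[0]=0xd6 [1]=0x83 (big-endian) → word 0xd683
tag:3 @ bit 13 → (0xd683>>13)&0x7 = 0x6
rsvd:7 @ bit 6 → (0xd683>>6)&0x7f = 0x5a
len:2 @ bit 4 → (0xd683>>4)&0x3 = 0x0
id:1 @ bit 3 → (0xd683>>3)&0x1 = 0x0
lvl:3 @ bit 0 → (0xd683>>0)&0x7 = 0x3  ←
lvl signed 3b, MSB=0: value = 3

3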